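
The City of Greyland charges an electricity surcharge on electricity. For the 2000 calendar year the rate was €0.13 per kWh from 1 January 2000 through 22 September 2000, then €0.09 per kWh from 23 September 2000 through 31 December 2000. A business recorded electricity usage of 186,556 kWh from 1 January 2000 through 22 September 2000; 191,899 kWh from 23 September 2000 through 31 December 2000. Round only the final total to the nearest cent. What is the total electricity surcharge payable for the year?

1 January – 22 September 2000: 186,556 kWh at €0.13/kWh → €24,252.28
23 September – 31 December 2000: 191,899 kWh at €0.09/kWh → €17,270.91

€41,523.19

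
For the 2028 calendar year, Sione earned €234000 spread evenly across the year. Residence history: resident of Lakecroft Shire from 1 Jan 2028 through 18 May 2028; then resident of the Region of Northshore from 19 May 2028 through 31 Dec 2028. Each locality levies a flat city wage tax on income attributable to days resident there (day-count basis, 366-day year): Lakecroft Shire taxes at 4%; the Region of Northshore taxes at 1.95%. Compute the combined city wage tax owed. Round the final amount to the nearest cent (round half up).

€6384.81

Lakecroft Shire, 1 Jan – 18 May 2028: 139 days → €234000 × 4% × 139/366 = €3554.7541
The Region of Northshore, 19 May – 31 Dec 2028: 227 days → €234000 × 1.95% × 227/366 = €2830.0574
Total = €6384.8115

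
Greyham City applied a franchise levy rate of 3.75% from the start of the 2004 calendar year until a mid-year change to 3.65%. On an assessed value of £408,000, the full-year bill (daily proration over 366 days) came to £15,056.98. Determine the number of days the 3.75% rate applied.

148 days

Let d = days at the first rate; then 366 − d days at the second rate.
£408,000 × [3.75%·d + 3.65%·(366−d)] / 366 = £15,056.98
Solving gives d = 148, so the new rate took effect on May 28, 2004.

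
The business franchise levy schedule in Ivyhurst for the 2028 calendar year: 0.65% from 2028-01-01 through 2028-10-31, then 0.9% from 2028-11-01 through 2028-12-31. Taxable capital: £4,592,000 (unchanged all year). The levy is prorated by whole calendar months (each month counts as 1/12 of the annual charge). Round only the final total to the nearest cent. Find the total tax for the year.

£31,761.33

2028-01-01 to 2028-10-31: 10 months at 0.65% → £4,592,000 × 0.65% × 10/12 = £24,873.3333
2028-11-01 to 2028-12-31: 2 months at 0.9% → £4,592,000 × 0.9% × 2/12 = £6,888.0000
Total = £31,761.3333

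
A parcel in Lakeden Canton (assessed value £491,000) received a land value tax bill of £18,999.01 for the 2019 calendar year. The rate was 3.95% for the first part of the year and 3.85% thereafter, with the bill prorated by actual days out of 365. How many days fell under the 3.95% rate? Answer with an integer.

Let d = days at the first rate; then 365 − d days at the second rate.
£491,000 × [3.95%·d + 3.85%·(365−d)] / 365 = £18,999.01
Solving gives d = 71, so the new rate took effect on March 13, 2019.

71 days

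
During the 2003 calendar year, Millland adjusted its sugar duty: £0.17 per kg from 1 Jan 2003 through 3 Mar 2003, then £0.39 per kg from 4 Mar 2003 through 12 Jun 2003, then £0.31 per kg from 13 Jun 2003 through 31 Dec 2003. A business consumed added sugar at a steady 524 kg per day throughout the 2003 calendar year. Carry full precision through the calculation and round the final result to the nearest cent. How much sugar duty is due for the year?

1 Jan – 3 Mar 2003: 62 days × 524 kg/day = 32,488 kg at £0.17/kg → £5522.96
4 Mar – 12 Jun 2003: 101 days × 524 kg/day = 52,924 kg at £0.39/kg → £20640.36
13 Jun – 31 Dec 2003: 202 days × 524 kg/day = 105,848 kg at £0.31/kg → £32812.88

£58976.20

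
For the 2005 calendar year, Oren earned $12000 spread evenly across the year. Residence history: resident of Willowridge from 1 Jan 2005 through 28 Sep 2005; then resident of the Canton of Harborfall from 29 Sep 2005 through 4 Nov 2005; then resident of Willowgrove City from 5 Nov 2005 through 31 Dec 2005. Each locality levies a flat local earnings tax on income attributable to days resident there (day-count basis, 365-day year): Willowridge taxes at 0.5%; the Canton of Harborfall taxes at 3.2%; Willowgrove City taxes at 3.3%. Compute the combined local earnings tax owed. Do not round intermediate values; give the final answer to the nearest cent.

Willowridge, 1 Jan – 28 Sep 2005: 271 days → $12000 × 0.5% × 271/365 = $44.5479
The Canton of Harborfall, 29 Sep – 4 Nov 2005: 37 days → $12000 × 3.2% × 37/365 = $38.9260
Willowgrove City, 5 Nov – 31 Dec 2005: 57 days → $12000 × 3.3% × 57/365 = $61.8411
Total = $145.3151

$145.32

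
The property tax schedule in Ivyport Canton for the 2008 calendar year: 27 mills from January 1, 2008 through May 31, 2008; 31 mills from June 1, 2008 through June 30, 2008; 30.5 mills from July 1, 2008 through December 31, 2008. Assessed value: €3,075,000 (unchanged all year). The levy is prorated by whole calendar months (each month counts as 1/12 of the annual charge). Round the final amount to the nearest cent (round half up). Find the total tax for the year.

January 1 – May 31, 2008: 5 months at 27 mills → €3,075,000 × 2.7% × 5/12 = €34,593.7500
June 1 – June 30, 2008: 1 month at 31 mills → €3,075,000 × 3.1% × 1/12 = €7,943.7500
July 1 – December 31, 2008: 6 months at 30.5 mills → €3,075,000 × 3.05% × 6/12 = €46,893.7500
Total = €89,431.2500

€89,431.25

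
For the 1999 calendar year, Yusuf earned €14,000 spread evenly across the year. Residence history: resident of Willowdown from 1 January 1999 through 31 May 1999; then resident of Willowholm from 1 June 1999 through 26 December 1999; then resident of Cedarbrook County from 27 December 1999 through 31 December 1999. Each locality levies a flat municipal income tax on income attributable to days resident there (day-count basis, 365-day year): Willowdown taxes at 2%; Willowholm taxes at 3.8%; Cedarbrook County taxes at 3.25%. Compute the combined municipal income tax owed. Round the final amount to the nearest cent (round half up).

€426.69

Willowdown, 1 January – 31 May 1999: 151 days → €14,000 × 2% × 151/365 = €115.8356
Willowholm, 1 June – 26 December 1999: 209 days → €14,000 × 3.8% × 209/365 = €304.6247
Cedarbrook County, 27 December – 31 December 1999: 5 days → €14,000 × 3.25% × 5/365 = €6.2329
Total = €426.6932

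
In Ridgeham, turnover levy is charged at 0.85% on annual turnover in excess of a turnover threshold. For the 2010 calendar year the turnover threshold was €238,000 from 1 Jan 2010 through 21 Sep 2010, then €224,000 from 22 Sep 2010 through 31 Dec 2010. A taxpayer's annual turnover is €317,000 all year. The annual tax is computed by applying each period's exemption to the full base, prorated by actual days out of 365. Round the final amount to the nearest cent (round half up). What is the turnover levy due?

1 Jan – 21 Sep 2010: 264 days, exemption €238,000 → (€317,000 − €238,000) × 0.85% × 264/365 = €485.6877
22 Sep – 31 Dec 2010: 101 days, exemption €224,000 → (€317,000 − €224,000) × 0.85% × 101/365 = €218.7411
Total = €704.4288

€704.43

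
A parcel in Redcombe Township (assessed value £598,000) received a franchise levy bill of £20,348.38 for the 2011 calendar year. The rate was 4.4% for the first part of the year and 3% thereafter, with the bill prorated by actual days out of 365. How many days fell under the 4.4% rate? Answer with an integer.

Let d = days at the first rate; then 365 − d days at the second rate.
£598,000 × [4.4%·d + 3%·(365−d)] / 365 = £20,348.38
Solving gives d = 105, so the new rate took effect on 16 Apr 2011.

105 days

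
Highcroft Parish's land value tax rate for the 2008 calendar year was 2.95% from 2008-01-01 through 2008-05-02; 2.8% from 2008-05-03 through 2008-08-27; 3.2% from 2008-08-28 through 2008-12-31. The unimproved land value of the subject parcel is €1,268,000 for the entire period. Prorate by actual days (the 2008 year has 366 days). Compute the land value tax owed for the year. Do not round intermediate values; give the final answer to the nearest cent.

2008-01-01 to 2008-05-02: 123 days at 2.95% → €1,268,000 × 2.95% × 123/366 = €12,570.8689
2008-05-03 to 2008-08-27: 117 days at 2.8% → €1,268,000 × 2.8% × 117/366 = €11,349.6393
2008-08-28 to 2008-12-31: 126 days at 3.2% → €1,268,000 × 3.2% × 126/366 = €13,968.7869
Total = €37,889.2951

€37,889.30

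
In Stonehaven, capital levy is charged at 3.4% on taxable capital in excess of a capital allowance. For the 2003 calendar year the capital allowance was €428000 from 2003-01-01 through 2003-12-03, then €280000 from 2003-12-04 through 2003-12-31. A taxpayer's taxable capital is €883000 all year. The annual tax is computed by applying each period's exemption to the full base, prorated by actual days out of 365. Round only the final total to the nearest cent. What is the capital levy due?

2003-01-01 to 2003-12-03: 337 days, exemption €428000 → (€883000 − €428000) × 3.4% × 337/365 = €14283.2603
2003-12-04 to 2003-12-31: 28 days, exemption €280000 → (€883000 − €280000) × 3.4% × 28/365 = €1572.7562
Total = €15856.0164

€15856.02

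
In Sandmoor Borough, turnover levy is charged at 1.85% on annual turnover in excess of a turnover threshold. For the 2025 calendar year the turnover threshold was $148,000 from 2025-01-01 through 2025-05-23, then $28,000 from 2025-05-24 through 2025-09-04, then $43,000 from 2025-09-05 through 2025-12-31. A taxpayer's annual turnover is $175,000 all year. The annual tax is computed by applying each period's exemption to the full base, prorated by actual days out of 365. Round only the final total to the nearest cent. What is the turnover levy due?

2025-01-01 to 2025-05-23: 143 days, exemption $148,000 → ($175,000 − $148,000) × 1.85% × 143/365 = $195.6945
2025-05-24 to 2025-09-04: 104 days, exemption $28,000 → ($175,000 − $28,000) × 1.85% × 104/365 = $774.8712
2025-09-05 to 2025-12-31: 118 days, exemption $43,000 → ($175,000 − $43,000) × 1.85% × 118/365 = $789.4685
Total = $1,760.0342

$1,760.03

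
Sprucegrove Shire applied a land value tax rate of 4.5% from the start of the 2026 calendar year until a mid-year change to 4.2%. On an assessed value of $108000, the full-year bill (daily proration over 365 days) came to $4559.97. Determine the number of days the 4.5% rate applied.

27 days

Let d = days at the first rate; then 365 − d days at the second rate.
$108000 × [4.5%·d + 4.2%·(365−d)] / 365 = $4559.97
Solving gives d = 27, so the new rate took effect on 28 Jan 2026.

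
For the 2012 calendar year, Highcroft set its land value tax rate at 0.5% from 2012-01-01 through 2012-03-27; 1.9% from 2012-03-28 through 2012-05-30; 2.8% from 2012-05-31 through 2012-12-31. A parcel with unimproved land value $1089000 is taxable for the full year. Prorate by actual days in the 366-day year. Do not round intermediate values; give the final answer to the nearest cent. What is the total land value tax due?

$22824.37

2012-01-01 to 2012-03-27: 87 days at 0.5% → $1089000 × 0.5% × 87/366 = $1294.3033
2012-03-28 to 2012-05-30: 64 days at 1.9% → $1089000 × 1.9% × 64/366 = $3618.0984
2012-05-31 to 2012-12-31: 215 days at 2.8% → $1089000 × 2.8% × 215/366 = $17911.9672
Total = $22824.3689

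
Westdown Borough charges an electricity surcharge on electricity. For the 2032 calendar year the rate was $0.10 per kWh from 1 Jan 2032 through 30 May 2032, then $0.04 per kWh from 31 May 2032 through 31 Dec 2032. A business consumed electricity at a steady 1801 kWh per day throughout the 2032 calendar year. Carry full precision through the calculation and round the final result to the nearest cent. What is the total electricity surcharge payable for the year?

1 Jan – 30 May 2032: 151 days × 1801 kWh/day = 271,951 kWh at $0.10/kWh → $27195.10
31 May – 31 Dec 2032: 215 days × 1801 kWh/day = 387,215 kWh at $0.04/kWh → $15488.60

$42683.70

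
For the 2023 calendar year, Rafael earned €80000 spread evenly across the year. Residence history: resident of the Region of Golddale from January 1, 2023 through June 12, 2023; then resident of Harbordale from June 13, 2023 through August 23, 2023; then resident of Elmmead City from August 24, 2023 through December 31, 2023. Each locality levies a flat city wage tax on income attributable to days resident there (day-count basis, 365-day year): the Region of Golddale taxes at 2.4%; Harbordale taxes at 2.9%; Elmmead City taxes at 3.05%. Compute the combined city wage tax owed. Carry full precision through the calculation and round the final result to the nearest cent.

€2184.11

The Region of Golddale, January 1 – June 12, 2023: 163 days → €80000 × 2.4% × 163/365 = €857.4247
Harbordale, June 13 – August 23, 2023: 72 days → €80000 × 2.9% × 72/365 = €457.6438
Elmmead City, August 24 – December 31, 2023: 130 days → €80000 × 3.05% × 130/365 = €869.0411
Total = €2184.1096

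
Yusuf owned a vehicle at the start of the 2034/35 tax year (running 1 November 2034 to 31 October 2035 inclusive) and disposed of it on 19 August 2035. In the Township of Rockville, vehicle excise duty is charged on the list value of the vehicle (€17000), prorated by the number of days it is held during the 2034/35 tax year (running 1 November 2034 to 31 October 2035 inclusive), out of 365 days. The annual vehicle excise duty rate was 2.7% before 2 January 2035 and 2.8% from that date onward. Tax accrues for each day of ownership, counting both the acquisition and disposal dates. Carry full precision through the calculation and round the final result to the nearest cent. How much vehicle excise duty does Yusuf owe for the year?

€377.91

1 November 2034 – 1 January 2035: 62 days at 2.7% → €17000 × 2.7% × 62/365 = €77.9671
2 January – 19 August 2035: 230 days at 2.8% → €17000 × 2.8% × 230/365 = €299.9452
Total = €377.9123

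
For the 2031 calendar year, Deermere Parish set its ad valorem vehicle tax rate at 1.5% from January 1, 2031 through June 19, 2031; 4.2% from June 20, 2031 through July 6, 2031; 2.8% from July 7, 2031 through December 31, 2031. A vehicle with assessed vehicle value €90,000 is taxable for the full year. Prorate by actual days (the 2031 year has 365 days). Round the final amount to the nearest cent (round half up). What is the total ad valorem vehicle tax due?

€2,033.75

January 1 – June 19, 2031: 170 days at 1.5% → €90,000 × 1.5% × 170/365 = €628.7671
June 20 – July 6, 2031: 17 days at 4.2% → €90,000 × 4.2% × 17/365 = €176.0548
July 7 – December 31, 2031: 178 days at 2.8% → €90,000 × 2.8% × 178/365 = €1,228.9315
Total = €2,033.7534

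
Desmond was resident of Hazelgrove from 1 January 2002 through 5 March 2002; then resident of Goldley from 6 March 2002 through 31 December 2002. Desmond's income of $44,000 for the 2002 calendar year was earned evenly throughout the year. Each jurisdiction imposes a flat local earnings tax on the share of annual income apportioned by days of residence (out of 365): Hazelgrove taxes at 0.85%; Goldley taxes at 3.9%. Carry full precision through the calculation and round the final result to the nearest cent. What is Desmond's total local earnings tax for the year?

Hazelgrove, 1 January – 5 March 2002: 64 days → $44,000 × 0.85% × 64/365 = $65.5781
Goldley, 6 March – 31 December 2002: 301 days → $44,000 × 3.9% × 301/365 = $1,415.1123
Total = $1,480.6904

$1,480.69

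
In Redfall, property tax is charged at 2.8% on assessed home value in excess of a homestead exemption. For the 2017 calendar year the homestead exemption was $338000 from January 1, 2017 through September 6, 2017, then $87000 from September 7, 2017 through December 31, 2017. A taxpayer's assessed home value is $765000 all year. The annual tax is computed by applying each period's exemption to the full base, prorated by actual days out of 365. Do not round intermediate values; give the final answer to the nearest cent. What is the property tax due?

January 1 – September 6, 2017: 249 days, exemption $338000 → ($765000 − $338000) × 2.8% × 249/365 = $8156.2849
September 7 – December 31, 2017: 116 days, exemption $87000 → ($765000 − $87000) × 2.8% × 116/365 = $6033.2712
Total = $14189.5562

$14189.56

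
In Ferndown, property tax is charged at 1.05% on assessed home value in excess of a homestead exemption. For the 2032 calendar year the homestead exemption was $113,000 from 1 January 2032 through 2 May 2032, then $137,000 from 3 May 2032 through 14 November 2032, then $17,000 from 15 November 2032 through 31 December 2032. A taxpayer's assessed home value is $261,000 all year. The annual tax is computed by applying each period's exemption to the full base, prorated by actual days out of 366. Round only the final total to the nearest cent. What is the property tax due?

1 January – 2 May 2032: 123 days, exemption $113,000 → ($261,000 − $113,000) × 1.05% × 123/366 = $522.2459
3 May – 14 November 2032: 196 days, exemption $137,000 → ($261,000 − $137,000) × 1.05% × 196/366 = $697.2459
15 November – 31 December 2032: 47 days, exemption $17,000 → ($261,000 − $17,000) × 1.05% × 47/366 = $329.0000
Total = $1,548.4918

$1,548.49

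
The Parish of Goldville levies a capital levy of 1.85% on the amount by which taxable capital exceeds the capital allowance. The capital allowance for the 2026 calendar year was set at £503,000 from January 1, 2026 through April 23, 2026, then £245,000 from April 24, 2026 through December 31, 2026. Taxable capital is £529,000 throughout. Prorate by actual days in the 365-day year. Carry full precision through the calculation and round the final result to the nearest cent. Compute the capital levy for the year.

January 1 – April 23, 2026: 113 days, exemption £503,000 → (£529,000 − £503,000) × 1.85% × 113/365 = £148.9123
April 24 – December 31, 2026: 252 days, exemption £245,000 → (£529,000 − £245,000) × 1.85% × 252/365 = £3,627.4192
Total = £3,776.3315

£3,776.33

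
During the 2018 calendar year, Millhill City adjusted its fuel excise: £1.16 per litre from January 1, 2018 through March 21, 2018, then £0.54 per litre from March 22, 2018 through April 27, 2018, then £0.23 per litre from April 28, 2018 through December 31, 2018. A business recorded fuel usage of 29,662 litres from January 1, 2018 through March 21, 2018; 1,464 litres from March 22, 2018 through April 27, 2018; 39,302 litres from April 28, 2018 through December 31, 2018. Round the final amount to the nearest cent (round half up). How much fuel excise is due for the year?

January 1 – March 21, 2018: 29,662 litres at £1.16/litre → £34,407.92
March 22 – April 27, 2018: 1,464 litres at £0.54/litre → £790.56
April 28 – December 31, 2018: 39,302 litres at £0.23/litre → £9,039.46

£44,237.94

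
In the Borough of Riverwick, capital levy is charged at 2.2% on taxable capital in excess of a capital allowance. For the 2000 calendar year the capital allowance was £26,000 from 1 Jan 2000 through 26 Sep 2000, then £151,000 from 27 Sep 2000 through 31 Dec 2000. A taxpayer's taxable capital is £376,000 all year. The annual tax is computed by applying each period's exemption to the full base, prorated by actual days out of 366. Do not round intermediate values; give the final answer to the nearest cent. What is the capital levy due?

£6,978.69

1 Jan – 26 Sep 2000: 270 days, exemption £26,000 → (£376,000 − £26,000) × 2.2% × 270/366 = £5,680.3279
27 Sep – 31 Dec 2000: 96 days, exemption £151,000 → (£376,000 − £151,000) × 2.2% × 96/366 = £1,298.3607
Total = £6,978.6885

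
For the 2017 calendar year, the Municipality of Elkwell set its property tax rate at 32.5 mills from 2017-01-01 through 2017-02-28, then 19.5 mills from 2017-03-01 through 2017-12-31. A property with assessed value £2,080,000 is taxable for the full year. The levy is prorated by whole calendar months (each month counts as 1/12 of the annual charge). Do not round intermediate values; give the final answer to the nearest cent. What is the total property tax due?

2017-01-01 to 2017-02-28: 2 months at 32.5 mills → £2,080,000 × 3.25% × 2/12 = £11,266.6667
2017-03-01 to 2017-12-31: 10 months at 19.5 mills → £2,080,000 × 1.95% × 10/12 = £33,800.0000
Total = £45,066.6667

£45,066.67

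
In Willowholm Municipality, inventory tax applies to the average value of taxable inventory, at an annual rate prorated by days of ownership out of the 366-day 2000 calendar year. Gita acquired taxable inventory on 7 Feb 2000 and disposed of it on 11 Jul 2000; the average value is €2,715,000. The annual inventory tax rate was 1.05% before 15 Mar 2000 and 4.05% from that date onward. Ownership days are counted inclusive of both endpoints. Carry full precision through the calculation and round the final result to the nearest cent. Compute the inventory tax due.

7 Feb – 14 Mar 2000: 37 days at 1.05% → €2,715,000 × 1.05% × 37/366 = €2,881.9057
15 Mar – 11 Jul 2000: 119 days at 4.05% → €2,715,000 × 4.05% × 119/366 = €35,751.2090
Total = €38,633.1148

€38,633.11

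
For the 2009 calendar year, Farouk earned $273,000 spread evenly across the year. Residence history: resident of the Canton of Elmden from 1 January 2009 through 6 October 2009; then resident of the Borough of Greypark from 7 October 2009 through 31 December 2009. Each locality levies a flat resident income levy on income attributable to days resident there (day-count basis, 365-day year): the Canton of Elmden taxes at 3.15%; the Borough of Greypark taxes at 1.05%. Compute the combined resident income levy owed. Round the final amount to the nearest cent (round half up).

$7,248.71

The Canton of Elmden, 1 January – 6 October 2009: 279 days → $273,000 × 3.15% × 279/365 = $6,573.3164
The Borough of Greypark, 7 October – 31 December 2009: 86 days → $273,000 × 1.05% × 86/365 = $675.3945
Total = $7,248.7110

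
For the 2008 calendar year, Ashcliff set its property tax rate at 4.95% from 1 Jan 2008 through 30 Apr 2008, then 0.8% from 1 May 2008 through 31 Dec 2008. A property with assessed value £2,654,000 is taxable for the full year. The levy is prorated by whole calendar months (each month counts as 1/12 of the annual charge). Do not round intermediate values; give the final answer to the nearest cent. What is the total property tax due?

£57,945.67

1 Jan – 30 Apr 2008: 4 months at 4.95% → £2,654,000 × 4.95% × 4/12 = £43,791.0000
1 May – 31 Dec 2008: 8 months at 0.8% → £2,654,000 × 0.8% × 8/12 = £14,154.6667
Total = £57,945.6667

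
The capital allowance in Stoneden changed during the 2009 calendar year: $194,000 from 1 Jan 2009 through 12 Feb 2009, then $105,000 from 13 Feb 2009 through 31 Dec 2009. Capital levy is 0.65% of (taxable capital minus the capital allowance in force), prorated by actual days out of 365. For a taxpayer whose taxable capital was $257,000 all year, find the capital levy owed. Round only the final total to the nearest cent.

$919.85

1 Jan – 12 Feb 2009: 43 days, exemption $194,000 → ($257,000 − $194,000) × 0.65% × 43/365 = $48.2425
13 Feb – 31 Dec 2009: 322 days, exemption $105,000 → ($257,000 − $105,000) × 0.65% × 322/365 = $871.6055
Total = $919.8479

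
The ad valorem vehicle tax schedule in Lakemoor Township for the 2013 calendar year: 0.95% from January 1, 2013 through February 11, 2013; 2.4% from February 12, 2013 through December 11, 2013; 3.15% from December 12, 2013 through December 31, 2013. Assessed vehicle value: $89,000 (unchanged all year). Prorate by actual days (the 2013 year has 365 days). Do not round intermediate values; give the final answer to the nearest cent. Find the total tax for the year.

January 1 – February 11, 2013: 42 days at 0.95% → $89,000 × 0.95% × 42/365 = $97.2904
February 12 – December 11, 2013: 303 days at 2.4% → $89,000 × 2.4% × 303/365 = $1,773.1726
December 12 – December 31, 2013: 20 days at 3.15% → $89,000 × 3.15% × 20/365 = $153.6164
Total = $2,024.0795

$2,024.08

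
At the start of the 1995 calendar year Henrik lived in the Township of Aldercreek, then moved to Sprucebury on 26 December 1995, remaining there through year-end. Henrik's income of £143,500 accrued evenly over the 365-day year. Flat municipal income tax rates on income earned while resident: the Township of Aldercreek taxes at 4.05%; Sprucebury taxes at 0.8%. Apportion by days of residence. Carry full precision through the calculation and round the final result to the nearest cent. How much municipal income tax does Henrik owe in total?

£5,735.09

The Township of Aldercreek, 1 January – 25 December 1995: 359 days → £143,500 × 4.05% × 359/365 = £5,716.2144
Sprucebury, 26 December – 31 December 1995: 6 days → £143,500 × 0.8% × 6/365 = £18.8712
Total = £5,735.0856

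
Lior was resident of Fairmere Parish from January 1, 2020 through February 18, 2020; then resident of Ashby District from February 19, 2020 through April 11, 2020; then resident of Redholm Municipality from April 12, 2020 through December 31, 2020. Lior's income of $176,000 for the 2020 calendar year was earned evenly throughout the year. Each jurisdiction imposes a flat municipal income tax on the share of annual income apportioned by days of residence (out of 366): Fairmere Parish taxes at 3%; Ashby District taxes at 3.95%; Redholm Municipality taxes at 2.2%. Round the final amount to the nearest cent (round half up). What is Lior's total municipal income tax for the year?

$4,506.51

Fairmere Parish, January 1 – February 18, 2020: 49 days → $176,000 × 3% × 49/366 = $706.8852
Ashby District, February 19 – April 11, 2020: 53 days → $176,000 × 3.95% × 53/366 = $1,006.7104
Redholm Municipality, April 12 – December 31, 2020: 264 days → $176,000 × 2.2% × 264/366 = $2,792.9180
Total = $4,506.5137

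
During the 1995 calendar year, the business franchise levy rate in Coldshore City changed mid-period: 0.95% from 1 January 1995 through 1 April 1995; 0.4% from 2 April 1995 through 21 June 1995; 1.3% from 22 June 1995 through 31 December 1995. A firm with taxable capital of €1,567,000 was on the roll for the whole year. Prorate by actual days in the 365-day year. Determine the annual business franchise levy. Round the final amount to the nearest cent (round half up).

€15,873.92

1 January – 1 April 1995: 91 days at 0.95% → €1,567,000 × 0.95% × 91/365 = €3,711.4288
2 April – 21 June 1995: 81 days at 0.4% → €1,567,000 × 0.4% × 81/365 = €1,390.9808
22 June – 31 December 1995: 193 days at 1.3% → €1,567,000 × 1.3% × 193/365 = €10,771.5151
Total = €15,873.9247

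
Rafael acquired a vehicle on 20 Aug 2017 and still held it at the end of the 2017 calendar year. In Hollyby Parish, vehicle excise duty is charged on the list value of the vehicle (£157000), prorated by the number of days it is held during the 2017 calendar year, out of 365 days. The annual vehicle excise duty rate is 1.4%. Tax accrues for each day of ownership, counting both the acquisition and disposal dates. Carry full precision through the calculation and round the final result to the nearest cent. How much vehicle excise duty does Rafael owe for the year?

Days held (20 Aug – 31 Dec 2017): 134 out of 365
Tax = £157000 × 1.4% × 134/365 = £806.9370

£806.94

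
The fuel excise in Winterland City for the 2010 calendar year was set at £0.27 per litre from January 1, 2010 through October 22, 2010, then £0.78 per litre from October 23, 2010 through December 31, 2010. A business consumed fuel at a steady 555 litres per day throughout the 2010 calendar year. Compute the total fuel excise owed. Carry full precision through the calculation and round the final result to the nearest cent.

January 1 – October 22, 2010: 295 days × 555 litres/day = 163,725 litres at £0.27/litre → £44,205.75
October 23 – December 31, 2010: 70 days × 555 litres/day = 38,850 litres at £0.78/litre → £30,303.00

£74,508.75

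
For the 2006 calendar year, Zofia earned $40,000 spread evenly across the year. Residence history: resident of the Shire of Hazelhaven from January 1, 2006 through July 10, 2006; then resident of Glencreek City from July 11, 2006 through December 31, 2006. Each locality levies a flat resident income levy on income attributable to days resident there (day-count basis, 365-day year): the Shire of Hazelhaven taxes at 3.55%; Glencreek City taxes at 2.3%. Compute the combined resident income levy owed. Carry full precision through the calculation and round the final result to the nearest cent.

The Shire of Hazelhaven, January 1 – July 10, 2006: 191 days → $40,000 × 3.55% × 191/365 = $743.0685
Glencreek City, July 11 – December 31, 2006: 174 days → $40,000 × 2.3% × 174/365 = $438.5753
Total = $1,181.6438

$1,181.64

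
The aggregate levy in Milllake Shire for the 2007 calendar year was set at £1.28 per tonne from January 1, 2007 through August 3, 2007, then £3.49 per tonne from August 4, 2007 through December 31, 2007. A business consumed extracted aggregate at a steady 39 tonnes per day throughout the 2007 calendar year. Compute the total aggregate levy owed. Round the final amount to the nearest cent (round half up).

January 1 – August 3, 2007: 215 days × 39 tonnes/day = 8,385 tonnes at £1.28/tonne → £10,732.80
August 4 – December 31, 2007: 150 days × 39 tonnes/day = 5,850 tonnes at £3.49/tonne → £20,416.50

£31,149.30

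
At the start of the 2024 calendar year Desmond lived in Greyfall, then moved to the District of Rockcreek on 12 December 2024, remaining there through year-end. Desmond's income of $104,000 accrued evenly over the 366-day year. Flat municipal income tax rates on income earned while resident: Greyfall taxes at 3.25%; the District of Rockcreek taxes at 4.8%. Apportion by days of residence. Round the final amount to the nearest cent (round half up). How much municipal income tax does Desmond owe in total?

Greyfall, 1 January – 11 December 2024: 346 days → $104,000 × 3.25% × 346/366 = $3,195.3005
The District of Rockcreek, 12 December – 31 December 2024: 20 days → $104,000 × 4.8% × 20/366 = $272.7869
Total = $3,468.0874

$3,468.09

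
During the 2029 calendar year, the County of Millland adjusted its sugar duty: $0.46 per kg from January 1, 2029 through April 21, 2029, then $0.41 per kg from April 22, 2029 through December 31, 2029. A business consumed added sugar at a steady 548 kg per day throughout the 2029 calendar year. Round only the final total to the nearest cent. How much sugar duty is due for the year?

January 1 – April 21, 2029: 111 days × 548 kg/day = 60,828 kg at $0.46/kg → $27,980.88
April 22 – December 31, 2029: 254 days × 548 kg/day = 139,192 kg at $0.41/kg → $57,068.72

$85,049.60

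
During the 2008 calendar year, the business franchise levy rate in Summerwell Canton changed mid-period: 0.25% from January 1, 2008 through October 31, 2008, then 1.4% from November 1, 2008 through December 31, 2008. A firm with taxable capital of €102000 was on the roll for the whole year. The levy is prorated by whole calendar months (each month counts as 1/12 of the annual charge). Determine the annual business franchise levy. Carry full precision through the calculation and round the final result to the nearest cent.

January 1 – October 31, 2008: 10 months at 0.25% → €102000 × 0.25% × 10/12 = €212.5000
November 1 – December 31, 2008: 2 months at 1.4% → €102000 × 1.4% × 2/12 = €238.0000
Total = €450.5000

€450.50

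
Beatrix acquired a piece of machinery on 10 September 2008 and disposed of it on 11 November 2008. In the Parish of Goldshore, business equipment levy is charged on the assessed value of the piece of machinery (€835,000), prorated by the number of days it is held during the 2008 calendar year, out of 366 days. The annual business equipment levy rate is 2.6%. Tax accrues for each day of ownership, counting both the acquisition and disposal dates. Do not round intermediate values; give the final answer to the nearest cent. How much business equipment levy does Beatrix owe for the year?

€3,736.97

Days held (10 September – 11 November 2008): 63 out of 366
Tax = €835,000 × 2.6% × 63/366 = €3,736.9672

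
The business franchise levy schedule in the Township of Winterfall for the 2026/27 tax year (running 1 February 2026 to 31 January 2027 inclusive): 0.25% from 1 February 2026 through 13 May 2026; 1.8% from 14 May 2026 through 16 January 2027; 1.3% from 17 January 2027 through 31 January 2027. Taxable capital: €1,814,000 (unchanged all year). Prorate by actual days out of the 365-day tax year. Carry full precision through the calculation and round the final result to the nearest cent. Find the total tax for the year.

1 February – 13 May 2026: 102 days at 0.25% → €1,814,000 × 0.25% × 102/365 = €1,267.3151
14 May 2026 – 16 January 2027: 248 days at 1.8% → €1,814,000 × 1.8% × 248/365 = €22,185.4685
17 January – 31 January 2027: 15 days at 1.3% → €1,814,000 × 1.3% × 15/365 = €969.1233
Total = €24,421.9068

€24,421.91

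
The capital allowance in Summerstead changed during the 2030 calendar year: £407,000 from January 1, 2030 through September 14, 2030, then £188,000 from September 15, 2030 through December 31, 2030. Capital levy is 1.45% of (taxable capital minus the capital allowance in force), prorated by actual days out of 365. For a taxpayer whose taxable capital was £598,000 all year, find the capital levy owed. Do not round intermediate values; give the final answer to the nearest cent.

£3,709.10

January 1 – September 14, 2030: 257 days, exemption £407,000 → (£598,000 − £407,000) × 1.45% × 257/365 = £1,950.0315
September 15 – December 31, 2030: 108 days, exemption £188,000 → (£598,000 − £188,000) × 1.45% × 108/365 = £1,759.0685
Total = £3,709.1000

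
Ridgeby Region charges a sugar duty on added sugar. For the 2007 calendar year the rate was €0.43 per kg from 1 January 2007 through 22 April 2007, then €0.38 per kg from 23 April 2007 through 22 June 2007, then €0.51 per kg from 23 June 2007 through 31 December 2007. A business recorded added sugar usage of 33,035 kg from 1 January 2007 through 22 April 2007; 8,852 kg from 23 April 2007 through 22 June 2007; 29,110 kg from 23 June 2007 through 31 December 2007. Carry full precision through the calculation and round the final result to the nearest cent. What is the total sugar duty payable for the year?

1 January – 22 April 2007: 33,035 kg at €0.43/kg → €14205.05
23 April – 22 June 2007: 8,852 kg at €0.38/kg → €3363.76
23 June – 31 December 2007: 29,110 kg at €0.51/kg → €14846.10

€32414.91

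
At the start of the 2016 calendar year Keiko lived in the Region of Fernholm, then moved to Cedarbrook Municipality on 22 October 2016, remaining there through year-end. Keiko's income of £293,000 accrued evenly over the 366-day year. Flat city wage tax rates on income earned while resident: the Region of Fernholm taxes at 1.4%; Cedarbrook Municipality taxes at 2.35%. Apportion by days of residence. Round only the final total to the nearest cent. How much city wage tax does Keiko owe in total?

£4,641.97

The Region of Fernholm, 1 January – 21 October 2016: 295 days → £293,000 × 1.4% × 295/366 = £3,306.2568
Cedarbrook Municipality, 22 October – 31 December 2016: 71 days → £293,000 × 2.35% × 71/366 = £1,335.7117
Total = £4,641.9686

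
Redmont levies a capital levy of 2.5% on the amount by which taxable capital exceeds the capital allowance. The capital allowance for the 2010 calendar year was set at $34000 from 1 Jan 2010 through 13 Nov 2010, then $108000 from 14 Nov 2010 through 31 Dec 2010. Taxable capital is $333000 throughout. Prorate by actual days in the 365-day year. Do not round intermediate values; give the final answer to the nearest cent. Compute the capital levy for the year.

1 Jan – 13 Nov 2010: 317 days, exemption $34000 → ($333000 − $34000) × 2.5% × 317/365 = $6491.9863
14 Nov – 31 Dec 2010: 48 days, exemption $108000 → ($333000 − $108000) × 2.5% × 48/365 = $739.7260
Total = $7231.7123

$7231.71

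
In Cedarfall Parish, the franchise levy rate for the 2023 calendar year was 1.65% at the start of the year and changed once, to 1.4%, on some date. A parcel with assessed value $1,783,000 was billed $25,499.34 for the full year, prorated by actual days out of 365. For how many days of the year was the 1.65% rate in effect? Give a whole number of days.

44 days

Let d = days at the first rate; then 365 − d days at the second rate.
$1,783,000 × [1.65%·d + 1.4%·(365−d)] / 365 = $25,499.34
Solving gives d = 44, so the new rate took effect on 14 February 2023.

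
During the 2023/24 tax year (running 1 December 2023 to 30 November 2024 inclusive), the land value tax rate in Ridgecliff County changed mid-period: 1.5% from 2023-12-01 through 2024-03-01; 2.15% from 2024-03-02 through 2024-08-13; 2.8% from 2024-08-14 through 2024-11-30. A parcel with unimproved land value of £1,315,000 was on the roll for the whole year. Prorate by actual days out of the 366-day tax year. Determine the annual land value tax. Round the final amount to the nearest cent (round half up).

2023-12-01 to 2024-03-01: 92 days at 1.5% → £1,315,000 × 1.5% × 92/366 = £4,958.1967
2024-03-02 to 2024-08-13: 165 days at 2.15% → £1,315,000 × 2.15% × 165/366 = £12,745.7992
2024-08-14 to 2024-11-30: 109 days at 2.8% → £1,315,000 × 2.8% × 109/366 = £10,965.5191
Total = £28,669.5150

£28,669.52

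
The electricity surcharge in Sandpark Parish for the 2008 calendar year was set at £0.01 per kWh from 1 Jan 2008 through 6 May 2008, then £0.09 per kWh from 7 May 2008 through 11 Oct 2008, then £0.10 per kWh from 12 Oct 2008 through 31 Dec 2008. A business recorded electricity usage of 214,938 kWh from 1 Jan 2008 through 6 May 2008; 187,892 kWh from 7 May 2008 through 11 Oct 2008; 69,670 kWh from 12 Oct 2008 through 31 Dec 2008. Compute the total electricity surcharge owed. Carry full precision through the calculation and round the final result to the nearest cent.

1 Jan – 6 May 2008: 214,938 kWh at £0.01/kWh → £2,149.38
7 May – 11 Oct 2008: 187,892 kWh at £0.09/kWh → £16,910.28
12 Oct – 31 Dec 2008: 69,670 kWh at £0.10/kWh → £6,967.00

£26,026.66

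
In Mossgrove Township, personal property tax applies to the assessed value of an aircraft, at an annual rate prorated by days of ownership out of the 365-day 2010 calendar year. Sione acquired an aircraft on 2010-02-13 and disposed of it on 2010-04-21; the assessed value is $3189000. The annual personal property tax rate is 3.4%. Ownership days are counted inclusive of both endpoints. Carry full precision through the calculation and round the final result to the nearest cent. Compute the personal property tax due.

Days held (2010-02-13 to 2010-04-21): 68 out of 365
Tax = $3189000 × 3.4% × 68/365 = $20199.9123

$20199.91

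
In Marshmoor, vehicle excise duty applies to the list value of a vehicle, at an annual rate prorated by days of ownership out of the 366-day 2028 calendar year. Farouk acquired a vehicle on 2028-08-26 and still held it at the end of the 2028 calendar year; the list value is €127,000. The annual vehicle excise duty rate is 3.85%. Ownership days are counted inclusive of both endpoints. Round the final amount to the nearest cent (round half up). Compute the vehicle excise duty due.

€1,709.99

Days held (2028-08-26 to 2028-12-31): 128 out of 366
Tax = €127,000 × 3.85% × 128/366 = €1,709.9891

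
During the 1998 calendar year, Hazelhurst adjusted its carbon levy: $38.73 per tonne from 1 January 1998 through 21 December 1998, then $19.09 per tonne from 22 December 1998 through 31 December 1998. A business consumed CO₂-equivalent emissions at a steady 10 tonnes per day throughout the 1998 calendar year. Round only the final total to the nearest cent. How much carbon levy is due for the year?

$139400.50

1 January – 21 December 1998: 355 days × 10 tonnes/day = 3,550 tonnes at $38.73/tonne → $137491.50
22 December – 31 December 1998: 10 days × 10 tonnes/day = 100 tonnes at $19.09/tonne → $1909.00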